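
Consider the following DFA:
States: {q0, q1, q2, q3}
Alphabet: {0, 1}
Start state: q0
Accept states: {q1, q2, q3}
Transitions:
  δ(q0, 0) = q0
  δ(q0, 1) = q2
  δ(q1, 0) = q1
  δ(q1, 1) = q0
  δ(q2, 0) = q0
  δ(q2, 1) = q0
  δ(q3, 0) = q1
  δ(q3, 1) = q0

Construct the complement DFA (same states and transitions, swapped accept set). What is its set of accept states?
Complement accept states = All states \ Original accept states
= {q0, q1, q2, q3} \ {q1, q2, q3}
{q0}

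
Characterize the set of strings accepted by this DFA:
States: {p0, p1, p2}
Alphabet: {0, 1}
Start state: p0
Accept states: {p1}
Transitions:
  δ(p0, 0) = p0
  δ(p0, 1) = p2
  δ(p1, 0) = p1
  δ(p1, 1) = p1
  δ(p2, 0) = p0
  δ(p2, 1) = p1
Testing a few strings:
  '001' → reject
  '0' → reject
  '11' → accept
  '1' → reject
State roles: p0=no progress toward 11; p1=substring 11 seen; p2=one trailing 1
All binary strings containing the substring 11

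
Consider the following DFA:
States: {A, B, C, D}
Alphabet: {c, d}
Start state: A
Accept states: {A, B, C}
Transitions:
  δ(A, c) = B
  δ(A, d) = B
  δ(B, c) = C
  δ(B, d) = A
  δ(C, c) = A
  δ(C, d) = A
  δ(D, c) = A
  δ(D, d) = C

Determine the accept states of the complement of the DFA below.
Complement accept states = All states \ Original accept states
= {A, B, C, D} \ {A, B, C}
{D}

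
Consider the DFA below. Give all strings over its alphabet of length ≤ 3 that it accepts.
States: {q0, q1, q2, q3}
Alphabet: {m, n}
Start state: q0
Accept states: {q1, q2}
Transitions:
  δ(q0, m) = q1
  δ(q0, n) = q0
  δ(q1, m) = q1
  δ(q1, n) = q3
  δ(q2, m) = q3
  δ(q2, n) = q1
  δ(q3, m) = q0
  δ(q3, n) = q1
m, mm, nm, mmm, mnn, nmm, nnm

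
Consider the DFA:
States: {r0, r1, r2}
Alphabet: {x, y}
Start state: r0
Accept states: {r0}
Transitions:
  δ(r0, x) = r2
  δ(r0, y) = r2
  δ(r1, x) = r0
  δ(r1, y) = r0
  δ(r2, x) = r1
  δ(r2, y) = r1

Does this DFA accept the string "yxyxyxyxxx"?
Processing string "yxyxyxyxxx":
  r0 --y--> r2
  r2 --x--> r1
  r1 --y--> r0
  r0 --x--> r2
  r2 --y--> r1
  r1 --x--> r0
  r0 --y--> r2
  r2 --x--> r1
  r1 --x--> r0
  r0 --x--> r2
Final state: r2
Accept states: {r0}
No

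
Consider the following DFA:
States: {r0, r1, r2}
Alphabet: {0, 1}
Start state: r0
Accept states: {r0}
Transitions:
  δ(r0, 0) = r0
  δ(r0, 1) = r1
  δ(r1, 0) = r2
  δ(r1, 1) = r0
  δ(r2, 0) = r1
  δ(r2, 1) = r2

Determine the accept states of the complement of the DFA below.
Complement accept states = All states \ Original accept states
= {r0, r1, r2} \ {r0}
{r1, r2}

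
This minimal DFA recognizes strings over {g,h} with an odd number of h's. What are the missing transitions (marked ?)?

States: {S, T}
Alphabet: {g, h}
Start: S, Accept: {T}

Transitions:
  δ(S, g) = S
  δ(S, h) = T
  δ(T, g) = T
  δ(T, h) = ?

From the language and accept set, identify what each state tracks — S: even number of h's so far; T: odd number of h's so far.
Each missing δ(q, a) is the state matching the new tracked value after reading a.
δ(T, h) = S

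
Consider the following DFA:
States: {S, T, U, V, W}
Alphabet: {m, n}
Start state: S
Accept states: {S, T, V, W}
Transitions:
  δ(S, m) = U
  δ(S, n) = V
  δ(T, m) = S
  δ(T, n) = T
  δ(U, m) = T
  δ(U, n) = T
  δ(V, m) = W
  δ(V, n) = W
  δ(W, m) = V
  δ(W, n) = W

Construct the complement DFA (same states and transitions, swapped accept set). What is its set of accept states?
Complement accept states = All states \ Original accept states
= {S, T, U, V, W} \ {S, T, V, W}
{U}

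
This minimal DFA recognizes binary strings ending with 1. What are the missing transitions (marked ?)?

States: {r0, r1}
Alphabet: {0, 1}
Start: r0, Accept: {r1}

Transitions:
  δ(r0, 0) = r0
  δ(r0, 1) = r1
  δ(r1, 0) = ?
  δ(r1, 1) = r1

From the language and accept set, identify what each state tracks — r0: last symbol not 1; r1: last symbol is 1.
Each missing δ(q, a) is the state matching the new tracked value after reading a.
δ(r1, 0) = r0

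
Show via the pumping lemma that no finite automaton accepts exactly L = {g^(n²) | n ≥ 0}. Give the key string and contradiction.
Assume L is regular with pumping length p. Idea: pumping adds a fixed amount, but gaps between consecutive squares grow.
Choose s = g^(p²) (length p² ≥ p). By the pumping lemma, s = xyz with |xy| ≤ p, |y| > 0, so |y| = k with 1 ≤ k ≤ p. Then |xy²z| = p²+k. Since p² < p²+k ≤ p²+p < (p+1)², the length p²+k lies strictly between consecutive squares, so it is not a perfect square and xy²z ∉ L.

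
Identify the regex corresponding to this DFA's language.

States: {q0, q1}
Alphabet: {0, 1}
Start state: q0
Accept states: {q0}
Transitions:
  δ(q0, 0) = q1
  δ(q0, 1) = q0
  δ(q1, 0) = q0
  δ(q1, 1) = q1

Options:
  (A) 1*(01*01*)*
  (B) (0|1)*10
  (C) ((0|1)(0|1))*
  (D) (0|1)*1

Check each option against the DFA on short strings; one disagreement eliminates an option:
  (A) 1*(01*01*)*: agrees with the DFA on every string of length ≤ 6
  (B) (0|1)*10: on ε the DFA stays in q0 and accepts (q0 ∈ Accept), but the regex does not match it → eliminate
  (C) ((0|1)(0|1))*: on '1' the DFA goes q0 → q0 and accepts (q0 ∈ Accept), but the regex does not match it → eliminate
  (D) (0|1)*1: on ε the DFA stays in q0 and accepts (q0 ∈ Accept), but the regex does not match it → eliminate
Only (A) is consistent with the DFA.
(A) 1*(01*01*)*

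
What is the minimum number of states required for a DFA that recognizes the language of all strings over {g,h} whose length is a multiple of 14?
By Myhill–Nerode, count the distinguishable equivalence classes: 14 classes — one per residue of the length mod 14; class i is distinguished from class j by any string of length (14 − i) mod 14.
14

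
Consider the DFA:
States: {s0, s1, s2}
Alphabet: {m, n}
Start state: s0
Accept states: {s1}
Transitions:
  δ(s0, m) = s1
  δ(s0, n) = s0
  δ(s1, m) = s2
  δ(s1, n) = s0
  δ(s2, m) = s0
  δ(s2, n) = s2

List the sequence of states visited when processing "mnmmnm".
read 'm': s0 → s1
  read 'n': s1 → s0
  read 'm': s0 → s1
  read 'm': s1 → s2
  read 'n': s2 → s2
  read 'm': s2 → s0
s0 -> s1 -> s0 -> s1 -> s2 -> s2 -> s0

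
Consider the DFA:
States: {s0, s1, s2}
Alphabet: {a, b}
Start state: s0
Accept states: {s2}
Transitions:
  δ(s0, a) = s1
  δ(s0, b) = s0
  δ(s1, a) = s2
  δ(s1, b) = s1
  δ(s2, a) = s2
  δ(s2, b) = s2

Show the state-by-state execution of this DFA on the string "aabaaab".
read 'a': s0 → s1
  read 'a': s1 → s2
  read 'b': s2 → s2
  read 'a': s2 → s2
  read 'a': s2 → s2
  read 'a': s2 → s2
  read 'b': s2 → s2
s0 -> s1 -> s2 -> s2 -> s2 -> s2 -> s2 -> s2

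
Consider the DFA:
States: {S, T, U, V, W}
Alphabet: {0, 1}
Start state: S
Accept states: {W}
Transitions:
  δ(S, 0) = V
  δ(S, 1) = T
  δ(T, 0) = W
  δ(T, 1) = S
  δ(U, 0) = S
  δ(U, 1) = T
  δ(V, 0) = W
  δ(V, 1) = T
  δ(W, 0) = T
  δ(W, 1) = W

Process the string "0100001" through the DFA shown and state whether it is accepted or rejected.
Processing string "0100001":
  S --0--> V
  V --1--> T
  T --0--> W
  W --0--> T
  T --0--> W
  W --0--> T
  T --1--> S
Final state: S
Accept states: {W}
No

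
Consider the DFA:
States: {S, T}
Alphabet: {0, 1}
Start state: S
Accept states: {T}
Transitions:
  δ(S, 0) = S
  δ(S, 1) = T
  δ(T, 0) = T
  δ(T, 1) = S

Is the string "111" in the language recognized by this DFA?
Processing string "111":
  S --1--> T
  T --1--> S
  S --1--> T
Final state: T
Accept states: {T}
Yes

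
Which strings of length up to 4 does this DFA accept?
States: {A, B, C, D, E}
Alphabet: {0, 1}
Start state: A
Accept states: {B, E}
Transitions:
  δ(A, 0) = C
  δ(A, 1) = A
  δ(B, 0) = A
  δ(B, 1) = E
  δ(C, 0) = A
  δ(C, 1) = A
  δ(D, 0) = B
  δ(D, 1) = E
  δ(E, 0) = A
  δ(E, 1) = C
None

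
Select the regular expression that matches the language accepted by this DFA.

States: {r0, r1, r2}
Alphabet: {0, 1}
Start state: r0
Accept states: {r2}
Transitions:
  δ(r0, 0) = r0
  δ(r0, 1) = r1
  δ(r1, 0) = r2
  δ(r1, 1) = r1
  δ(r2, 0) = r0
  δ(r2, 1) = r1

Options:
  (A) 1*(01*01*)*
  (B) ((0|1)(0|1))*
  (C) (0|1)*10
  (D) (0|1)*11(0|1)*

Check each option against the DFA on short strings; one disagreement eliminates an option:
  (A) 1*(01*01*)*: on ε the DFA stays in r0 and rejects (r0 ∉ Accept), but the regex matches it → eliminate
  (B) ((0|1)(0|1))*: on ε the DFA stays in r0 and rejects (r0 ∉ Accept), but the regex matches it → eliminate
  (C) (0|1)*10: agrees with the DFA on every string of length ≤ 6
  (D) (0|1)*11(0|1)*: on '10' the DFA goes r0 → r1 → r2 and accepts (r2 ∈ Accept), but the regex does not match it → eliminate
Only (C) is consistent with the DFA.
(C) (0|1)*10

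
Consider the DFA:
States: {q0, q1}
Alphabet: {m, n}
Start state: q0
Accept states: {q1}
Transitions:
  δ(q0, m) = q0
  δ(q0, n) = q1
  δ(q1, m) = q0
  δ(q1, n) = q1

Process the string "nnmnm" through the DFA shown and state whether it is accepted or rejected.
Processing string "nnmnm":
  q0 --n--> q1
  q1 --n--> q1
  q1 --m--> q0
  q0 --n--> q1
  q1 --m--> q0
Final state: q0
Accept states: {q1}
No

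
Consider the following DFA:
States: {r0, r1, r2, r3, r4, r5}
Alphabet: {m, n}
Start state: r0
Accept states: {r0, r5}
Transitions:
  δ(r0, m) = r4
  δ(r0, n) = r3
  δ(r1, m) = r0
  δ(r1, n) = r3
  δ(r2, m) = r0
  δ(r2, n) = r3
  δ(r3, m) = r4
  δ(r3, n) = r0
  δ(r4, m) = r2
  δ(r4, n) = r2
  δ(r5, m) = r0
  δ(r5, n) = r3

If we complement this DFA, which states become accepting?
Complement accept states = All states \ Original accept states
= {r0, r1, r2, r3, r4, r5} \ {r0, r5}
{r1, r2, r3, r4}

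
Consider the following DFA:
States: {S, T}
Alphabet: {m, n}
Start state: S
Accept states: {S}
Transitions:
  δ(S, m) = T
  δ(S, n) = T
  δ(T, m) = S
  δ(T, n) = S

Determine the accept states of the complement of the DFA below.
Complement accept states = All states \ Original accept states
= {S, T} \ {S}
{T}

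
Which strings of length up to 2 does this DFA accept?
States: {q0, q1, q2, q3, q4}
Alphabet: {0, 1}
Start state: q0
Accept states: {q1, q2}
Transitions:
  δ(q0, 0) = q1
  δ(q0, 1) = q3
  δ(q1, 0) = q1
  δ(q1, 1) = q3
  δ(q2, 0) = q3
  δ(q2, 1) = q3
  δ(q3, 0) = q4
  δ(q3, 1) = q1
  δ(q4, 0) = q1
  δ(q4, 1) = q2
0, 00, 11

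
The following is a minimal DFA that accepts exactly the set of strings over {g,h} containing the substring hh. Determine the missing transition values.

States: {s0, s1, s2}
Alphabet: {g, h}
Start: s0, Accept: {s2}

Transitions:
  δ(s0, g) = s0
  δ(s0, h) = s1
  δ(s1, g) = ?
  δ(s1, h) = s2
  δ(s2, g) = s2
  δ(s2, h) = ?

From the language and accept set, identify what each state tracks — s0: no progress toward hh; s1: one trailing h; s2: substring hh seen.
Each missing δ(q, a) is the state matching the new tracked value after reading a.
δ(s1, g) = s0; δ(s2, h) = s2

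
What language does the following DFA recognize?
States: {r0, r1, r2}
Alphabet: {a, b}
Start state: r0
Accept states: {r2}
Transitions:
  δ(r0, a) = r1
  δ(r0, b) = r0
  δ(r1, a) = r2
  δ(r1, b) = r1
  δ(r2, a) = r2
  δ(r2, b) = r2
Testing a few strings:
  'baa' → accept
  'ba' → reject
  'b' → reject
  'a' → reject
State roles: r0=zero a's seen; r1=one a seen; r2=≥ two a's seen
All strings over {a,b} containing at least two a's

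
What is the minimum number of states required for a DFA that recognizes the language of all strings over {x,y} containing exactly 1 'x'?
By Myhill–Nerode, count the distinguishable equivalence classes: 3 classes — having seen 0, 1, or >1 copies of 'x'; the count-1 class is the only accepting one and >1 is dead.
3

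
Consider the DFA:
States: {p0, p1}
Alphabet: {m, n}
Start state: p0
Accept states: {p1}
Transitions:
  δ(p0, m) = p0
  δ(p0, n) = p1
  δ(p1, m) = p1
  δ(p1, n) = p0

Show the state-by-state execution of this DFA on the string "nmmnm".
read 'n': p0 → p1
  read 'm': p1 → p1
  read 'm': p1 → p1
  read 'n': p1 → p0
  read 'm': p0 → p0
p0 -> p1 -> p1 -> p1 -> p0 -> p0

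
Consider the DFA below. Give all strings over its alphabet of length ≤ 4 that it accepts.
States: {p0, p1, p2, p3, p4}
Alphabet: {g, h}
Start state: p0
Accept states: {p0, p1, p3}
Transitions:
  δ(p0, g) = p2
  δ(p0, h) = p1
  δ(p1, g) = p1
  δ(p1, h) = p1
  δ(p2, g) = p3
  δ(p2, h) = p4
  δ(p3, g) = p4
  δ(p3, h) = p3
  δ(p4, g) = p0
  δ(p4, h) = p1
ε, h, gg, hg, hh, ggh, ghg, ghh, hgg, hgh, hhg, hhh, gggg, gggh, gghh, ghgh, ghhg, ghhh, hggg, hggh, hghg, hghh, hhgg, hhgh, hhhg, hhhh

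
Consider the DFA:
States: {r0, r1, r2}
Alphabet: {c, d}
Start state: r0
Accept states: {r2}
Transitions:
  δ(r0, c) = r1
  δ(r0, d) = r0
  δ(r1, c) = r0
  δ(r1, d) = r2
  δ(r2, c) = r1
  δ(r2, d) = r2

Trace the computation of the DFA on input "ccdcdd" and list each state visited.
read 'c': r0 → r1
  read 'c': r1 → r0
  read 'd': r0 → r0
  read 'c': r0 → r1
  read 'd': r1 → r2
  read 'd': r2 → r2
r0 -> r1 -> r0 -> r0 -> r1 -> r2 -> r2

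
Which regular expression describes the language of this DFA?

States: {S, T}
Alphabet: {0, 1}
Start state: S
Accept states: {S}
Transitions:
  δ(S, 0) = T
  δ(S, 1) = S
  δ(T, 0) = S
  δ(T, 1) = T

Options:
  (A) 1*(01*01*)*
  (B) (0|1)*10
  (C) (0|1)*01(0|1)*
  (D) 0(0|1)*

Check each option against the DFA on short strings; one disagreement eliminates an option:
  (A) 1*(01*01*)*: agrees with the DFA on every string of length ≤ 6
  (B) (0|1)*10: on ε the DFA stays in S and accepts (S ∈ Accept), but the regex does not match it → eliminate
  (C) (0|1)*01(0|1)*: on ε the DFA stays in S and accepts (S ∈ Accept), but the regex does not match it → eliminate
  (D) 0(0|1)*: on ε the DFA stays in S and accepts (S ∈ Accept), but the regex does not match it → eliminate
Only (A) is consistent with the DFA.
(A) 1*(01*01*)*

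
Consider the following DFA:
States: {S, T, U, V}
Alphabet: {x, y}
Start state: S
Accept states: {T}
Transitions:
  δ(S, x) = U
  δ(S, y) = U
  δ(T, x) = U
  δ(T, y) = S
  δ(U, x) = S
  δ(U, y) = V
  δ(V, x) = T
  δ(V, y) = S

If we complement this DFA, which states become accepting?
Complement accept states = All states \ Original accept states
= {S, T, U, V} \ {T}
{S, U, V}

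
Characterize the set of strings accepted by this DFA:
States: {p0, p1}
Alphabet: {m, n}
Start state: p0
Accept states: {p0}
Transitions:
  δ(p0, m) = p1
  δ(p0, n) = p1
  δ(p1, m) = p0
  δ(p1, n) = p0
Testing a few strings:
  'nnn' → reject
  'mm' → accept
  'nnm' → reject
  'nn' → accept
State roles: p0=even length so far; p1=odd length so far
All strings over {m,n} of even length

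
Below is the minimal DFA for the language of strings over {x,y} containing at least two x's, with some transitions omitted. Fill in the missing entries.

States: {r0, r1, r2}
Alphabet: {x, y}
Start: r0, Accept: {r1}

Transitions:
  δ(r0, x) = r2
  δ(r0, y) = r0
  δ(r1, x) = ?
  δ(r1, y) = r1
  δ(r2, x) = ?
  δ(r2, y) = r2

From the language and accept set, identify what each state tracks — r0: zero x's seen; r1: ≥ two x's seen; r2: one x seen.
Each missing δ(q, a) is the state matching the new tracked value after reading a.
δ(r1, x) = r1; δ(r2, x) = r1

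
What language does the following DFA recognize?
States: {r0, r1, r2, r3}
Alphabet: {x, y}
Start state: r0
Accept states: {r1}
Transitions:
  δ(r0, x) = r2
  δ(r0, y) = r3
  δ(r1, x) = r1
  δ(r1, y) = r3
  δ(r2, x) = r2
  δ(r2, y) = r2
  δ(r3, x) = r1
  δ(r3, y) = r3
Testing a few strings:
  'yxxy' → reject
  'xyxx' → reject
  'y' → reject
  'yyxx' → accept
State roles: r0=no input read; r1=started with y, last symbol x; r2=started with x (dead); r3=started with y, last symbol y
All strings over {x,y} that start with y and end with x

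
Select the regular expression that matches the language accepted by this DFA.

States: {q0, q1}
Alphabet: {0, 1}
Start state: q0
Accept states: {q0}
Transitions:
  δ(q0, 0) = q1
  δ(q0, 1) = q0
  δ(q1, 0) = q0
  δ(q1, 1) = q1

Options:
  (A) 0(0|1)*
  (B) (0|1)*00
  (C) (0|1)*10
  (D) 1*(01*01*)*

Check each option against the DFA on short strings; one disagreement eliminates an option:
  (A) 0(0|1)*: on ε the DFA stays in q0 and accepts (q0 ∈ Accept), but the regex does not match it → eliminate
  (B) (0|1)*00: on ε the DFA stays in q0 and accepts (q0 ∈ Accept), but the regex does not match it → eliminate
  (C) (0|1)*10: on ε the DFA stays in q0 and accepts (q0 ∈ Accept), but the regex does not match it → eliminate
  (D) 1*(01*01*)*: agrees with the DFA on every string of length ≤ 6
Only (D) is consistent with the DFA.
(D) 1*(01*01*)*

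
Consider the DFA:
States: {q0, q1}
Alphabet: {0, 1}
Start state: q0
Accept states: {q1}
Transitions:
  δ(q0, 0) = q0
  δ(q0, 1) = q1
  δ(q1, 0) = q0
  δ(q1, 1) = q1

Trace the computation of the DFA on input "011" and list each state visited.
read '0': q0 → q0
  read '1': q0 → q1
  read '1': q1 → q1
q0 -> q0 -> q1 -> q1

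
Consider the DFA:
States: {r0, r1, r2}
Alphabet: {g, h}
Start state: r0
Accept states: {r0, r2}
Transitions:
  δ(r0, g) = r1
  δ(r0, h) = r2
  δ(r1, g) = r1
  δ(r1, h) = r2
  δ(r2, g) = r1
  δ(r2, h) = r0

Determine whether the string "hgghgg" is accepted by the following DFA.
Processing string "hgghgg":
  r0 --h--> r2
  r2 --g--> r1
  r1 --g--> r1
  r1 --h--> r2
  r2 --g--> r1
  r1 --g--> r1
Final state: r1
Accept states: {r0, r2}
No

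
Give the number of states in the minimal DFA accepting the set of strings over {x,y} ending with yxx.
By Myhill–Nerode, count the distinguishable equivalence classes: 4 classes — one per longest suffix of the input that is a prefix of 'yxx' (lengths 0 through 3); only the length-3 class is accepting.
4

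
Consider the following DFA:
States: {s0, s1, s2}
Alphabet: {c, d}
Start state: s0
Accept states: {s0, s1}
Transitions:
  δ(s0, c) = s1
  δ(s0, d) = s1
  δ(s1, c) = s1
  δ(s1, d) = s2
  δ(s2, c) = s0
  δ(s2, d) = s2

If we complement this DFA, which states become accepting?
Complement accept states = All states \ Original accept states
= {s0, s1, s2} \ {s0, s1}
{s2}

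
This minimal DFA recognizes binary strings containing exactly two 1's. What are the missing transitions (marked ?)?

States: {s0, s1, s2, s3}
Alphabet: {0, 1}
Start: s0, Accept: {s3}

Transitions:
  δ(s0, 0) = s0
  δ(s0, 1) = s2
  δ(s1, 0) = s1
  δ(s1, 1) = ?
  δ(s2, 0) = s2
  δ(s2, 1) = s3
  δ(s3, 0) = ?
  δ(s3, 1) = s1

From the language and accept set, identify what each state tracks — s0: zero 1's; s1: ≥ three 1's (dead); s2: one 1; s3: two 1's.
Each missing δ(q, a) is the state matching the new tracked value after reading a.
δ(s1, 1) = s1; δ(s3, 0) = s3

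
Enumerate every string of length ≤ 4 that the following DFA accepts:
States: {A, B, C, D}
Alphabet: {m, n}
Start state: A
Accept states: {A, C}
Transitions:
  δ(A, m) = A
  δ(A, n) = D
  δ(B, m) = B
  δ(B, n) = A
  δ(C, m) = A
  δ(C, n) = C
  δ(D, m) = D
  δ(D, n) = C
ε, m, mm, nn, mmm, mnn, nmn, nnm, nnn, mmmm, mmnn, mnmn, mnnm, mnnn, nmmn, nmnm, nmnn, nnmm, nnnm, nnnn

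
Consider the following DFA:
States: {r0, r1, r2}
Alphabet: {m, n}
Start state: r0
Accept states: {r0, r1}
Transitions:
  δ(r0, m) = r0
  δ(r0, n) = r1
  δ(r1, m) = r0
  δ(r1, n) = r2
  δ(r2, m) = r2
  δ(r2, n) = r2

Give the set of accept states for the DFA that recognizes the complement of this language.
Complement accept states = All states \ Original accept states
= {r0, r1, r2} \ {r0, r1}
{r2}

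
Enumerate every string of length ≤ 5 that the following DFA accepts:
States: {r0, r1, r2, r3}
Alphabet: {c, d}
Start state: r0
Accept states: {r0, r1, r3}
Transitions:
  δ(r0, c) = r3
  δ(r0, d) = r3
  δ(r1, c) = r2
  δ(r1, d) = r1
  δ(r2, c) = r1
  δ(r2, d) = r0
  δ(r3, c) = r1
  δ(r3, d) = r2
ε, c, d, cc, dc, ccd, cdc, cdd, dcd, ddc, ddd, cccc, cccd, ccdd, cdcd, cddc, cddd, dccc, dccd, dcdd, ddcd, dddc, dddd, ccccd, cccdc, cccdd, ccdcc, ccdcd, ccddd, cdccc, cdccd, cdcdd, cddcc, cdddc, dcccd, dccdc, dccdd, dcdcc, dcdcd, dcddd, ddccc, ddccd, ddcdd, dddcc, ddddc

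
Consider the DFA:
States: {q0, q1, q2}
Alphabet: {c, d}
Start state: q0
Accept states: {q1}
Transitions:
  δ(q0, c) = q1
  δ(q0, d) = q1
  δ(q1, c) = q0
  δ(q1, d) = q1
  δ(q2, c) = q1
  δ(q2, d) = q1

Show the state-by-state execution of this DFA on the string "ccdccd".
read 'c': q0 → q1
  read 'c': q1 → q0
  read 'd': q0 → q1
  read 'c': q1 → q0
  read 'c': q0 → q1
  read 'd': q1 → q1
q0 -> q1 -> q0 -> q1 -> q0 -> q1 -> q1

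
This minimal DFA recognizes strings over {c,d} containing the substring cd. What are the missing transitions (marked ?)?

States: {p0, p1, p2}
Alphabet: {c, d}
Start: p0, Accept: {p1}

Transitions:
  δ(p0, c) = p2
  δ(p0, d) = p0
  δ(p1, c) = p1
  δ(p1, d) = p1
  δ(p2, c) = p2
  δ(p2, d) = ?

From the language and accept set, identify what each state tracks — p0: no c seen yet; p1: substring cd seen; p2: seen a c, waiting for d.
Each missing δ(q, a) is the state matching the new tracked value after reading a.
δ(p2, d) = p1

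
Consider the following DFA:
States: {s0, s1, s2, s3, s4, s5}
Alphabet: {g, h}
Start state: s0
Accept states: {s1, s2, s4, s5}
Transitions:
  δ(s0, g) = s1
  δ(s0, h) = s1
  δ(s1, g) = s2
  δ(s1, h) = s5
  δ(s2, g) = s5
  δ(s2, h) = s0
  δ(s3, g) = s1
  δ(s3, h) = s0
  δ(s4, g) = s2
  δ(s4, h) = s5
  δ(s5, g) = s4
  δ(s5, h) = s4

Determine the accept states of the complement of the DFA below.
Complement accept states = All states \ Original accept states
= {s0, s1, s2, s3, s4, s5} \ {s1, s2, s4, s5}
{s0, s3}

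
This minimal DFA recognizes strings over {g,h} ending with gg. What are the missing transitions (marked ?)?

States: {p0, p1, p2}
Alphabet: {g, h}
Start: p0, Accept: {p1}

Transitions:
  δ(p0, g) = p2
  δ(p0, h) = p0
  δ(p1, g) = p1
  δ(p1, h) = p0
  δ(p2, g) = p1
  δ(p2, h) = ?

From the language and accept set, identify what each state tracks — p0: last symbol not g; p1: two trailing g's; p2: one trailing g.
Each missing δ(q, a) is the state matching the new tracked value after reading a.
δ(p2, h) = p0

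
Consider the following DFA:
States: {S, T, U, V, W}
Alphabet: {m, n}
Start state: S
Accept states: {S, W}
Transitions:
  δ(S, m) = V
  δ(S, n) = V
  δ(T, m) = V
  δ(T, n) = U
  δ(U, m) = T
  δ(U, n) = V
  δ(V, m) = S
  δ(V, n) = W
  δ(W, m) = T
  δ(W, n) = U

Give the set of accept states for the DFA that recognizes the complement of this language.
Complement accept states = All states \ Original accept states
= {S, T, U, V, W} \ {S, W}
{T, U, V}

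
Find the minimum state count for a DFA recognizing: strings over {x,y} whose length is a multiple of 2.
By Myhill–Nerode, count the distinguishable equivalence classes: 2 classes — one per residue of the length mod 2; class i is distinguished from class j by any string of length (2 − i) mod 2.
2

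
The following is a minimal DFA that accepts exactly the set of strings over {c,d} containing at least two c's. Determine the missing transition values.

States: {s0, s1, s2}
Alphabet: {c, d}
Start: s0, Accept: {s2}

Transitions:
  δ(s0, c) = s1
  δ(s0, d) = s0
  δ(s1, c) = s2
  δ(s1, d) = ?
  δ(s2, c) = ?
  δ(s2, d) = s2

From the language and accept set, identify what each state tracks — s0: zero c's seen; s1: one c seen; s2: ≥ two c's seen.
Each missing δ(q, a) is the state matching the new tracked value after reading a.
δ(s1, d) = s1; δ(s2, c) = s2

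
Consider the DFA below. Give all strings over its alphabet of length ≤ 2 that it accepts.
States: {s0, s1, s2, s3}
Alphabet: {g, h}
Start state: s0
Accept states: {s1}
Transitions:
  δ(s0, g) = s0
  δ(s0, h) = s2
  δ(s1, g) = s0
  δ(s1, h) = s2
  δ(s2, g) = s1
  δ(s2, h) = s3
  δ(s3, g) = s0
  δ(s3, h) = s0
hg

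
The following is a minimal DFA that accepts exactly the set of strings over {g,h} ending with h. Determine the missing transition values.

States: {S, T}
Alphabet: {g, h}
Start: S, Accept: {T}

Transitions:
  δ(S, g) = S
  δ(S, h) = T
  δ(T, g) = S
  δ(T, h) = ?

From the language and accept set, identify what each state tracks — S: last symbol not h; T: last symbol is h.
Each missing δ(q, a) is the state matching the new tracked value after reading a.
δ(T, h) = T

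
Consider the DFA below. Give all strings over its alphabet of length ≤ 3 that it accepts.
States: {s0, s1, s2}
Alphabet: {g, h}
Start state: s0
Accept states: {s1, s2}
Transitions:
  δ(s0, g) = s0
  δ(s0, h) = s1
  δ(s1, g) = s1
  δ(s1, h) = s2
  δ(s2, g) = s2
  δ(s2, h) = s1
h, gh, hg, hh, ggh, ghg, ghh, hgg, hgh, hhg, hhh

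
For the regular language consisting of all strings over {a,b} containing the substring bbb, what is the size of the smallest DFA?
By Myhill–Nerode, count the distinguishable equivalence classes: 4 classes — one per longest suffix of the input that is a prefix of 'bbb' (lengths 0 through 2), plus an absorbing 'already seen bbb' class.
4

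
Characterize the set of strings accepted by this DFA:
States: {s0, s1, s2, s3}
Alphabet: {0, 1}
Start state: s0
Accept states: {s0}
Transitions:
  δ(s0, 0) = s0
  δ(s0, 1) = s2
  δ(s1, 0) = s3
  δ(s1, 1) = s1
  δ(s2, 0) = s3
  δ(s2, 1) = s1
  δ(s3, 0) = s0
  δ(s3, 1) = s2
Testing a few strings:
  '0' → accept
  '111' → reject
  '011' → reject
  '1' → reject
State roles: s0=value ≡ 0 (mod 4); s1=value ≡ 3 (mod 4); s2=value ≡ 1 (mod 4); s3=value ≡ 2 (mod 4)
All binary strings representing a multiple of 4 (read in base 2; leading zeros allowed and ε counts as 0)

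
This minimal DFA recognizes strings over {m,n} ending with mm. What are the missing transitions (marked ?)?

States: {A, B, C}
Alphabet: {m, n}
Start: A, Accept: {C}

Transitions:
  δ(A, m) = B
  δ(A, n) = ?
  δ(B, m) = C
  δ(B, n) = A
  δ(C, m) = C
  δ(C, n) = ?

From the language and accept set, identify what each state tracks — A: last symbol not m; B: one trailing m; C: two trailing m's.
Each missing δ(q, a) is the state matching the new tracked value after reading a.
δ(A, n) = A; δ(C, n) = A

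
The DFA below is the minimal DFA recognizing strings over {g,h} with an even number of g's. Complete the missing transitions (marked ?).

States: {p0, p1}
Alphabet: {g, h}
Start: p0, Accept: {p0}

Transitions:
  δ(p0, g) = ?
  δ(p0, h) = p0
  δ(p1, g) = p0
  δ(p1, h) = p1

From the language and accept set, identify what each state tracks — p0: even number of g's so far; p1: odd number of g's so far.
Each missing δ(q, a) is the state matching the new tracked value after reading a.
δ(p0, g) = p1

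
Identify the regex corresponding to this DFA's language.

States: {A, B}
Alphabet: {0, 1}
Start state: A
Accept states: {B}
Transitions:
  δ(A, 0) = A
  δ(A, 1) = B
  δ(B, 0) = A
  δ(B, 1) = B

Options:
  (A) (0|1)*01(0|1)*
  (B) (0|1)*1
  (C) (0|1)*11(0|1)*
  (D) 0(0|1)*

Check each option against the DFA on short strings; one disagreement eliminates an option:
  (A) (0|1)*01(0|1)*: on '1' the DFA goes A → B and accepts (B ∈ Accept), but the regex does not match it → eliminate
  (B) (0|1)*1: agrees with the DFA on every string of length ≤ 6
  (C) (0|1)*11(0|1)*: on '1' the DFA goes A → B and accepts (B ∈ Accept), but the regex does not match it → eliminate
  (D) 0(0|1)*: on '0' the DFA goes A → A and rejects (A ∉ Accept), but the regex matches it → eliminate
Only (B) is consistent with the DFA.
(B) (0|1)*1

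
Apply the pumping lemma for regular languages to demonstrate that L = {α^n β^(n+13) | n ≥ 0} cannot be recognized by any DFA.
Assume L is regular with pumping length p. Idea: pumping the α-block breaks the fixed offset of 13.
Choose s = α^p β^(p+13) ∈ L. By the pumping lemma, s = xyz with |xy| ≤ p, |y| > 0, so y = α^k with k ≥ 1. Then xy²z = α^(p+k) β^(p+13). For this to be in L we would need p+13 = (p+k)+13, i.e. k = 0, contradicting k ≥ 1. So xy²z ∉ L.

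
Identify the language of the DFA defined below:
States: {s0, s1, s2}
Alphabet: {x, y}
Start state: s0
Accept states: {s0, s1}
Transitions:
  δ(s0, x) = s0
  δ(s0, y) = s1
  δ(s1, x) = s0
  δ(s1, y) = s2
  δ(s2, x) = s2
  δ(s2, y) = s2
Testing a few strings:
  'yxx' → accept
  'yy' → reject
  'x' → accept
  'y' → accept
State roles: s0=last symbol not y (ok); s1=last symbol y (ok); s2=saw yy (dead)
All strings over {x,y} with no two consecutive y's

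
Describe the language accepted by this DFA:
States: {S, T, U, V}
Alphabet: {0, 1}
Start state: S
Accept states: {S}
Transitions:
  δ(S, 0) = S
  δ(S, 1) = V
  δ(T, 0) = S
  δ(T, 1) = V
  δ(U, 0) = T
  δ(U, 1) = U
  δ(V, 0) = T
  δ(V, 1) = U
Testing a few strings:
  '1' → reject
  '0' → accept
  '0111' → reject
  '01' → reject
State roles: S=value ≡ 0 (mod 4); T=value ≡ 2 (mod 4); U=value ≡ 3 (mod 4); V=value ≡ 1 (mod 4)
All binary strings representing a multiple of 4 (read in base 2; leading zeros allowed and ε counts as 0)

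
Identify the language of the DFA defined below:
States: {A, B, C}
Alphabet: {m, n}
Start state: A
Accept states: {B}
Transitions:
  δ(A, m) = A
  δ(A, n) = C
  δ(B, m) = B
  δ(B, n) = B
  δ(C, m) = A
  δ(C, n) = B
Testing a few strings:
  'mmm' → reject
  'mm' → reject
  'n' → reject
  'nmm' → reject
State roles: A=no progress toward nn; B=substring nn seen; C=one trailing n
All strings over {m,n} containing the substring nn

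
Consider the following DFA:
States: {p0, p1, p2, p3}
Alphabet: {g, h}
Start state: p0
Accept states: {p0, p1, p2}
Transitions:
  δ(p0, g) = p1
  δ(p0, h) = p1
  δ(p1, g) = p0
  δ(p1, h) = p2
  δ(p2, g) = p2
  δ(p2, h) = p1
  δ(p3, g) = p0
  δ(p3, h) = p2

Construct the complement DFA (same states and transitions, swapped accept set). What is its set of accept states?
Complement accept states = All states \ Original accept states
= {p0, p1, p2, p3} \ {p0, p1, p2}
{p3}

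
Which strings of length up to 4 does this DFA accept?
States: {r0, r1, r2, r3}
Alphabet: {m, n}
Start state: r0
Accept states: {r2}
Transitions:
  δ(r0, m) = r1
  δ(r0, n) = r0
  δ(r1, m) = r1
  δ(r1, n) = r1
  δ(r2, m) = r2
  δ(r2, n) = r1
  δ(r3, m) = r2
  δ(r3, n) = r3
None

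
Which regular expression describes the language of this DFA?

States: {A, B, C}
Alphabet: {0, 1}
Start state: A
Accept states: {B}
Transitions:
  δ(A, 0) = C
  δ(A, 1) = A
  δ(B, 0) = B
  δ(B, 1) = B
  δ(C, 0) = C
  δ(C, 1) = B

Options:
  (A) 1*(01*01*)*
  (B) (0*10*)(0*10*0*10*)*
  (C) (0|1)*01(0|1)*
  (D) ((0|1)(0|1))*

Check each option against the DFA on short strings; one disagreement eliminates an option:
  (A) 1*(01*01*)*: on ε the DFA stays in A and rejects (A ∉ Accept), but the regex matches it → eliminate
  (B) (0*10*)(0*10*0*10*)*: on '1' the DFA goes A → A and rejects (A ∉ Accept), but the regex matches it → eliminate
  (C) (0|1)*01(0|1)*: agrees with the DFA on every string of length ≤ 6
  (D) ((0|1)(0|1))*: on ε the DFA stays in A and rejects (A ∉ Accept), but the regex matches it → eliminate
Only (C) is consistent with the DFA.
(C) (0|1)*01(0|1)*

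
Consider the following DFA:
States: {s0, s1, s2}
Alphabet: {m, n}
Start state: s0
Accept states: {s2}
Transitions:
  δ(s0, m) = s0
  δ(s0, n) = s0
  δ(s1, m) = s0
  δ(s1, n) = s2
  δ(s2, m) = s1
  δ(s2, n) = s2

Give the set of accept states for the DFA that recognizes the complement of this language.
Complement accept states = All states \ Original accept states
= {s0, s1, s2} \ {s2}
{s0, s1}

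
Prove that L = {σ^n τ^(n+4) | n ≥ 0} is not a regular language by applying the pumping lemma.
Assume L is regular with pumping length p. Idea: pumping the σ-block breaks the fixed offset of 4.
Choose s = σ^p τ^(p+4) ∈ L. By the pumping lemma, s = xyz with |xy| ≤ p, |y| > 0, so y = σ^k with k ≥ 1. Then xy²z = σ^(p+k) τ^(p+4). For this to be in L we would need p+4 = (p+k)+4, i.e. k = 0, contradicting k ≥ 1. So xy²z ∉ L.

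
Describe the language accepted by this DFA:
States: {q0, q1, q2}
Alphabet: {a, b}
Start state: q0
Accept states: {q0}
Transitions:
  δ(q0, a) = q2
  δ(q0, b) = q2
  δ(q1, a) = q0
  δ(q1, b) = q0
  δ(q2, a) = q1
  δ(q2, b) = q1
Testing a few strings:
  'bba' → accept
  'bab' → accept
  'bbbb' → reject
  'abaa' → reject
State roles: q0=length ≡ 0 (mod 3); q1=length ≡ 2 (mod 3); q2=length ≡ 1 (mod 3)
All strings over {a,b} whose length is a multiple of 3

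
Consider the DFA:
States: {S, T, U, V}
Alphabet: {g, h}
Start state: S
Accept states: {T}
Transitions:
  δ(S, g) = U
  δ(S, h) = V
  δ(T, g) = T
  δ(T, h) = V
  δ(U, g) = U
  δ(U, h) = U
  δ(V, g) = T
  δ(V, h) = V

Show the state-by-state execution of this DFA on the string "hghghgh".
read 'h': S → V
  read 'g': V → T
  read 'h': T → V
  read 'g': V → T
  read 'h': T → V
  read 'g': V → T
  read 'h': T → V
S -> V -> T -> V -> T -> V -> T -> V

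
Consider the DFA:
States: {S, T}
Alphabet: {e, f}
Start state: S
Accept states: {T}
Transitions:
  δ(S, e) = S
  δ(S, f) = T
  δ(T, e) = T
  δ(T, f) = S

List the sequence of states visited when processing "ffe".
read 'f': S → T
  read 'f': T → S
  read 'e': S → S
S -> T -> S -> S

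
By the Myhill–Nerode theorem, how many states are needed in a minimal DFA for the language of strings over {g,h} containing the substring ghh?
By Myhill–Nerode, count the distinguishable equivalence classes: 4 classes — one per longest suffix of the input that is a prefix of 'ghh' (lengths 0 through 2), plus an absorbing 'already seen ghh' class.
4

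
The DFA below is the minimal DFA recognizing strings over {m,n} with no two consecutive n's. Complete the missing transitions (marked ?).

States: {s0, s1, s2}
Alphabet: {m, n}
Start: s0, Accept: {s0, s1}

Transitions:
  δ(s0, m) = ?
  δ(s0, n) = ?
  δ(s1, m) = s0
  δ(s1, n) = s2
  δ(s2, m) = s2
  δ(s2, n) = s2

From the language and accept set, identify what each state tracks — s0: last symbol not n (ok); s1: last symbol n (ok); s2: saw nn (dead).
Each missing δ(q, a) is the state matching the new tracked value after reading a.
δ(s0, m) = s0; δ(s0, n) = s1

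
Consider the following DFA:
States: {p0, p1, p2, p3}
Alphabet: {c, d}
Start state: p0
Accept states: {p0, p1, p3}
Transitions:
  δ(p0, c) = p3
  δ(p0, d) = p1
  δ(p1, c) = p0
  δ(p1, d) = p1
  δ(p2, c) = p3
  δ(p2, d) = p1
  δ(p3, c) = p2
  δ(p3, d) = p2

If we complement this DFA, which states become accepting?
Complement accept states = All states \ Original accept states
= {p0, p1, p2, p3} \ {p0, p1, p3}
{p2}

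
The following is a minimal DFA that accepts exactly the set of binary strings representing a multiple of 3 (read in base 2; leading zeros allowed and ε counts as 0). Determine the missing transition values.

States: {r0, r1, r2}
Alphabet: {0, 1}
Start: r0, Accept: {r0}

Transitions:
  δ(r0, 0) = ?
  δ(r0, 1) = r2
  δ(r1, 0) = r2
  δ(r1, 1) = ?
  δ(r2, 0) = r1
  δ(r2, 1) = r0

From the language and accept set, identify what each state tracks — r0: value ≡ 0 (mod 3); r1: value ≡ 2 (mod 3); r2: value ≡ 1 (mod 3).
Each missing δ(q, a) is the state matching the new tracked value after reading a.
δ(r0, 0) = r0; δ(r1, 1) = r1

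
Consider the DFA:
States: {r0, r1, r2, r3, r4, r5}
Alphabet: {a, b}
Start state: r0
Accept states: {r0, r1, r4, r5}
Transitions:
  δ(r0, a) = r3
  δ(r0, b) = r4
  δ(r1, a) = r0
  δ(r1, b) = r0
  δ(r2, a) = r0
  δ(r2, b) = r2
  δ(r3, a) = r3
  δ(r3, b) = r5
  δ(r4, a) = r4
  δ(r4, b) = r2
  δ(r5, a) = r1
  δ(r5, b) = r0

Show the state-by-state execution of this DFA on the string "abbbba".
read 'a': r0 → r3
  read 'b': r3 → r5
  read 'b': r5 → r0
  read 'b': r0 → r4
  read 'b': r4 → r2
  read 'a': r2 → r0
r0 -> r3 -> r5 -> r0 -> r4 -> r2 -> r0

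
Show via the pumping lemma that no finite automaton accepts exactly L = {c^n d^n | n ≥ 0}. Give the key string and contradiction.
Assume L is regular with pumping length p. Idea: pumping the c-block changes the count balance.
Choose s = c^p d^p (length 2p ≥ p). By the pumping lemma, s = xyz with |xy| ≤ p, |y| > 0. So y = c^k for some k > 0 (since xy is entirely within the c's). Pumping gives xy²z = c^(p+k) d^p, which is not in L since p+k ≠ p.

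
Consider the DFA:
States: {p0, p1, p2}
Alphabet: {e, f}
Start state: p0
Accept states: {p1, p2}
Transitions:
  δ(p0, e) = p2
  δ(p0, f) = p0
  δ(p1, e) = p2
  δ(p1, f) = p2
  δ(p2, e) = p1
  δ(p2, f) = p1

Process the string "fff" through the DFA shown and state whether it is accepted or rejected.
Processing string "fff":
  p0 --f--> p0
  p0 --f--> p0
  p0 --f--> p0
Final state: p0
Accept states: {p1, p2}
No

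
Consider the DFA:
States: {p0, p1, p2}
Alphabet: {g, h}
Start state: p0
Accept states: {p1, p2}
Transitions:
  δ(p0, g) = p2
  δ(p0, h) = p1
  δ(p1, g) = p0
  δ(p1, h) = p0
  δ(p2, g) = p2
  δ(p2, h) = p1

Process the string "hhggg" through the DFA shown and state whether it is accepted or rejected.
Processing string "hhggg":
  p0 --h--> p1
  p1 --h--> p0
  p0 --g--> p2
  p2 --g--> p2
  p2 --g--> p2
Final state: p2
Accept states: {p1, p2}
Yes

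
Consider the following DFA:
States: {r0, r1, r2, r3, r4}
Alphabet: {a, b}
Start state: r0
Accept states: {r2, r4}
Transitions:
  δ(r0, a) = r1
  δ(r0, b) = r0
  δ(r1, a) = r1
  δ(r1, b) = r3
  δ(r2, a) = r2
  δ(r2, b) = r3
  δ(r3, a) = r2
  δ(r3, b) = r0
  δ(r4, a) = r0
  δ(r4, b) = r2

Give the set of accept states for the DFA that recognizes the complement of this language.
Complement accept states = All states \ Original accept states
= {r0, r1, r2, r3, r4} \ {r2, r4}
{r0, r1, r3}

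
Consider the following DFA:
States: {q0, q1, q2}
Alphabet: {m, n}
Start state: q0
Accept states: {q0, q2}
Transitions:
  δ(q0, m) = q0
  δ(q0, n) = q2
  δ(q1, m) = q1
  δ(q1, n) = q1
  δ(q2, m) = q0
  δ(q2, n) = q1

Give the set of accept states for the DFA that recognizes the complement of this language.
Complement accept states = All states \ Original accept states
= {q0, q1, q2} \ {q0, q2}
{q1}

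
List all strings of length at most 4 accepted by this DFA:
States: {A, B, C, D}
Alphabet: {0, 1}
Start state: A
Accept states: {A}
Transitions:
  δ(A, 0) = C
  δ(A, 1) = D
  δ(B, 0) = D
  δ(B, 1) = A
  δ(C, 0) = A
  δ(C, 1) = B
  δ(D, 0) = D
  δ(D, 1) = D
ε, 00, 011, 0000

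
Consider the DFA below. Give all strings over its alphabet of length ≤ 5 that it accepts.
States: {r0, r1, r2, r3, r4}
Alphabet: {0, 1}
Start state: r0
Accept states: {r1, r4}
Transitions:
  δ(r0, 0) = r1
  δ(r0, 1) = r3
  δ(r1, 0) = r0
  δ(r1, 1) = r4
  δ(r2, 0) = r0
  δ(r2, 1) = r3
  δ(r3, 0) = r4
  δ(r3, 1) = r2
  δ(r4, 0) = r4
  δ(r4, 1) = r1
0, 01, 10, 000, 010, 011, 100, 101, 0001, 0010, 0100, 0101, 0111, 1000, 1001, 1011, 1100, 1110, 00000, 00010, 00011, 00100, 00101, 01000, 01001, 01011, 01100, 01110, 01111, 10000, 10001, 10011, 10100, 10110, 10111, 11001, 11010, 11100, 11101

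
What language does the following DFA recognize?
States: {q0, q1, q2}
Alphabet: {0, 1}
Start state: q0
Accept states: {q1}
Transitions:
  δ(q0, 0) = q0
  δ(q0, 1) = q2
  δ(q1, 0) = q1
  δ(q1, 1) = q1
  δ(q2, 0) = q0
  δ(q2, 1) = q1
Testing a few strings:
  '0' → reject
  '0100' → reject
  '1' → reject
  '1100' → accept
State roles: q0=no progress toward 11; q1=substring 11 seen; q2=one trailing 1
All binary strings containing the substring 11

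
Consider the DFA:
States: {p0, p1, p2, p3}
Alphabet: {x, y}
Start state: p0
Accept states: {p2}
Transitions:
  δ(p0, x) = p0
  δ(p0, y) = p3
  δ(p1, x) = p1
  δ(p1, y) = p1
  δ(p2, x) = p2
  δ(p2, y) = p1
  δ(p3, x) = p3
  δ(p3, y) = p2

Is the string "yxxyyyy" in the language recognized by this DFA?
Processing string "yxxyyyy":
  p0 --y--> p3
  p3 --x--> p3
  p3 --x--> p3
  p3 --y--> p2
  p2 --y--> p1
  p1 --y--> p1
  p1 --y--> p1
Final state: p1
Accept states: {p2}
No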